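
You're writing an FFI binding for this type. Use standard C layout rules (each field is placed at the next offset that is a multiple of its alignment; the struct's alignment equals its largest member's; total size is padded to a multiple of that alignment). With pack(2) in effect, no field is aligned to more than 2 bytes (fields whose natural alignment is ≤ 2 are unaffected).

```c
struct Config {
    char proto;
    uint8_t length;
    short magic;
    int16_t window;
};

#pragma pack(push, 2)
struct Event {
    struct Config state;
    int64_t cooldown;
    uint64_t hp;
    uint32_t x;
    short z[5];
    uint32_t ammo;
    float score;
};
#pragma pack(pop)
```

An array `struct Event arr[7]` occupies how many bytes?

308

Config: @0: proto [1B, align 1] → 1; @1: length [1B, align 1] → 2; @2: magic [2B, align 2] → 4; @4: window [2B, align 2] → 6; size 6, align 2
@0: state [6B, align 2] → 6
@6: cooldown [8B, align 2] → 14
@14: hp [8B, align 2] → 22
@22: x [4B, align 2] → 26
@26: z [10B, align 2] → 36
@36: ammo [4B, align 2] → 40
@40: score [4B, align 2] → 44
size 44, align 2
array of 7: 7 × 44 = 308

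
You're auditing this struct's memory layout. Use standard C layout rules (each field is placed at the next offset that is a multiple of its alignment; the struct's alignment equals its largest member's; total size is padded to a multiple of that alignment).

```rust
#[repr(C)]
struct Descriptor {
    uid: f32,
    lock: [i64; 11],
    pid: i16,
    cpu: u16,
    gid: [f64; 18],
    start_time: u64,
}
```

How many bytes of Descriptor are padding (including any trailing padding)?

0..4  uid  (4B, 4-aligned)
4..8  -- padding (4B)
8..96  lock  (88B, 8-aligned)
96..98  pid  (2B, 2-aligned)
98..100  cpu  (2B, 2-aligned)
100..104  -- padding (4B)
104..248  gid  (144B, 8-aligned)
248..256  start_time  (8B, 8-aligned)
sizeof = 256, alignof = 8
data bytes 248, size 256 → padding 8

8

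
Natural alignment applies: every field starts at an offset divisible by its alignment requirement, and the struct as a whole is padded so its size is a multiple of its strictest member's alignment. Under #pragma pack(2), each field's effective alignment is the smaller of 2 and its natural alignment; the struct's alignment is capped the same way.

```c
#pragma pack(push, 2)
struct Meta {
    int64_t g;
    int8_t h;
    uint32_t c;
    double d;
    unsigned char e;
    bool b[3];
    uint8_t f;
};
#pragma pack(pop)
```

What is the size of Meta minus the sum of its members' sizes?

g at 0 (size 8, align 2) → ends 8
h at 8 (size 1, align 1) → ends 9
pad 1 to align 2 for c
c at 10 (size 4, align 2) → ends 14
d at 14 (size 8, align 2) → ends 22
e at 22 (size 1, align 1) → ends 23
b at 23 (size 3, align 1) → ends 26
f at 26 (size 1, align 1) → ends 27
tail pad 1 to reach multiple of 2
total 28 bytes, alignment 2
data bytes 26, size 28 → padding 2

2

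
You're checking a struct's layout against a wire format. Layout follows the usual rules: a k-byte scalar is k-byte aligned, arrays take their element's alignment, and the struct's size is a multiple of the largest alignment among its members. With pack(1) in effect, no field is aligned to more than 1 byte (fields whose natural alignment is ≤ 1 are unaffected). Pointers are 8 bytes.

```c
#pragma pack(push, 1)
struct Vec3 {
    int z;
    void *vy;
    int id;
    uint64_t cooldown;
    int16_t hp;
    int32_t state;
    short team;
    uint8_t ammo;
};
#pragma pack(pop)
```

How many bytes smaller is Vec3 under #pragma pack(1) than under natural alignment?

15

natural layout:
  z at 0 (size 4, align 4) → ends 4
  pad 4 to align 8 for vy
  vy at 8 (size 8, align 8) → ends 16
  id at 16 (size 4, align 4) → ends 20
  pad 4 to align 8 for cooldown
  cooldown at 24 (size 8, align 8) → ends 32
  hp at 32 (size 2, align 2) → ends 34
  pad 2 to align 4 for state
  state at 36 (size 4, align 4) → ends 40
  team at 40 (size 2, align 2) → ends 42
  ammo at 42 (size 1, align 1) → ends 43
  tail pad 5 to reach multiple of 8
  total 48 bytes, alignment 8
packed(1) layout:
  z at 0 (size 4, align 1) → ends 4
  vy at 4 (size 8, align 1) → ends 12
  id at 12 (size 4, align 1) → ends 16
  cooldown at 16 (size 8, align 1) → ends 24
  hp at 24 (size 2, align 1) → ends 26
  state at 26 (size 4, align 1) → ends 30
  team at 30 (size 2, align 1) → ends 32
  ammo at 32 (size 1, align 1) → ends 33
  total 33 bytes, alignment 1
48 − 33 = 15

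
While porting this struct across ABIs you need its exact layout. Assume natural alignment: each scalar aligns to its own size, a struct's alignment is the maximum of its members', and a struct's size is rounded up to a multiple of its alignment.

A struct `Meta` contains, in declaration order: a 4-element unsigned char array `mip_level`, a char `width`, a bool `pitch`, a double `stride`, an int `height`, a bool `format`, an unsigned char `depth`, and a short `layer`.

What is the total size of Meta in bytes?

24 bytes

0..4  mip_level  (4B, 1-aligned)
4..5  width  (1B, 1-aligned)
5..6  pitch  (1B, 1-aligned)
6..8  -- padding (2B)
8..16  stride  (8B, 8-aligned)
16..20  height  (4B, 4-aligned)
20..21  format  (1B, 1-aligned)
21..22  depth  (1B, 1-aligned)
22..24  layer  (2B, 2-aligned)
sizeof = 24, alignof = 8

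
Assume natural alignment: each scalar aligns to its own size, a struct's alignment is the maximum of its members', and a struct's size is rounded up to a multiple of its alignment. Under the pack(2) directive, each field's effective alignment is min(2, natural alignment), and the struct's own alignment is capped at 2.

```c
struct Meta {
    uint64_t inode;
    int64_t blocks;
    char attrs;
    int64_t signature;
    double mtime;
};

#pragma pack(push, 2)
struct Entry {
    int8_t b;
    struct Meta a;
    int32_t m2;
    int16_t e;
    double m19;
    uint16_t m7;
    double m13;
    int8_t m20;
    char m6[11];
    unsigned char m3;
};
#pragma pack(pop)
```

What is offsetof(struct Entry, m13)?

58

Meta: 0..8  inode  (8B, 8-aligned); 8..16  blocks  (8B, 8-aligned); 16..17  attrs  (1B, 1-aligned); 17..24  -- padding (7B); 24..32  signature  (8B, 8-aligned); 32..40  mtime  (8B, 8-aligned); sizeof = 40, alignof = 8
0..1  b  (1B, 1-aligned)
1..2  -- padding (1B)
2..42  a  (40B, 2-aligned)
42..46  m2  (4B, 2-aligned)
46..48  e  (2B, 2-aligned)
48..56  m19  (8B, 2-aligned)
56..58  m7  (2B, 2-aligned)
58..66  m13  (8B, 2-aligned)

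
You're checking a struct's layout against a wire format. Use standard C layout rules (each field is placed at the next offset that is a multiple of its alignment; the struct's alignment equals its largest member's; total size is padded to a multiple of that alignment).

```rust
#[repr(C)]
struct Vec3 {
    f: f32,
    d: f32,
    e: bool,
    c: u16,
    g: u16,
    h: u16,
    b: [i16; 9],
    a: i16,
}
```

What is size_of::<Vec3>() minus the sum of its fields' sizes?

@0: f [4B, align 4] → 4
@4: d [4B, align 4] → 8
@8: e [1B, align 1] → 9
+1 pad (align 2)
@10: c [2B, align 2] → 12
@12: g [2B, align 2] → 14
@14: h [2B, align 2] → 16
@16: b [18B, align 2] → 34
@34: a [2B, align 2] → 36
size 36, align 4
data bytes 35, size 36 → padding 1

1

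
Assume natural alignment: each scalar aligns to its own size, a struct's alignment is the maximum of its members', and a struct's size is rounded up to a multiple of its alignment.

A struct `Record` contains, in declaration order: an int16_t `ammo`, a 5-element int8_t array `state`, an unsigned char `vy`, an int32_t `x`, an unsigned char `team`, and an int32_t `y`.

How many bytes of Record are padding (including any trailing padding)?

3

ammo at 0 (size 2, align 2) → ends 2
state at 2 (size 5, align 1) → ends 7
vy at 7 (size 1, align 1) → ends 8
x at 8 (size 4, align 4) → ends 12
team at 12 (size 1, align 1) → ends 13
pad 3 to align 4 for y
y at 16 (size 4, align 4) → ends 20
total 20 bytes, alignment 4
data bytes 17, size 20 → padding 3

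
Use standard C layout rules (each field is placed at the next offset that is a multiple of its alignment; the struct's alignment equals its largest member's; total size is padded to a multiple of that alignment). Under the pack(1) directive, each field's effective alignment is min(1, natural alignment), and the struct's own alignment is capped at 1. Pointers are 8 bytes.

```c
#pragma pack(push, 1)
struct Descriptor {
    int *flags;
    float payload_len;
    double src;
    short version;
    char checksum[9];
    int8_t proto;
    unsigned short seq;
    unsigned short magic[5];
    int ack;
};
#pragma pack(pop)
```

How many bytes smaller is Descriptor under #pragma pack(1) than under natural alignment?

8

natural layout:
  0..8  flags  (8B, 8-aligned)
  8..12  payload_len  (4B, 4-aligned)
  12..16  -- padding (4B)
  16..24  src  (8B, 8-aligned)
  24..26  version  (2B, 2-aligned)
  26..35  checksum  (9B, 1-aligned)
  35..36  proto  (1B, 1-aligned)
  36..38  seq  (2B, 2-aligned)
  38..48  magic  (10B, 2-aligned)
  48..52  ack  (4B, 4-aligned)
  52..56  -- tail padding (4B)
  sizeof = 56, alignof = 8
packed(1) layout:
  0..8  flags  (8B, 1-aligned)
  8..12  payload_len  (4B, 1-aligned)
  12..20  src  (8B, 1-aligned)
  20..22  version  (2B, 1-aligned)
  22..31  checksum  (9B, 1-aligned)
  31..32  proto  (1B, 1-aligned)
  32..34  seq  (2B, 1-aligned)
  34..44  magic  (10B, 1-aligned)
  44..48  ack  (4B, 1-aligned)
  sizeof = 48, alignof = 1
56 − 48 = 8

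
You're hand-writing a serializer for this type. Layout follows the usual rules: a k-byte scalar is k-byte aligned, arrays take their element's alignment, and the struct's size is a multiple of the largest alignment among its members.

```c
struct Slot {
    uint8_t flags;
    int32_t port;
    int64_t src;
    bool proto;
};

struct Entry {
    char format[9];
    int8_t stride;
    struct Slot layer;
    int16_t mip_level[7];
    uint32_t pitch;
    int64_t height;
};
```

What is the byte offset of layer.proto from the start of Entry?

32

Slot: @0: flags [1B, align 1] → 1; +3 pad (align 4); @4: port [4B, align 4] → 8; @8: src [8B, align 8] → 16; @16: proto [1B, align 1] → 17; +7 tail pad (align 8); size 24, align 8
@0: format [9B, align 1] → 9
@9: stride [1B, align 1] → 10
+6 pad (align 8)
@16: layer [24B, align 8] → 40
within Slot: proto at 16
16 + 16 = 32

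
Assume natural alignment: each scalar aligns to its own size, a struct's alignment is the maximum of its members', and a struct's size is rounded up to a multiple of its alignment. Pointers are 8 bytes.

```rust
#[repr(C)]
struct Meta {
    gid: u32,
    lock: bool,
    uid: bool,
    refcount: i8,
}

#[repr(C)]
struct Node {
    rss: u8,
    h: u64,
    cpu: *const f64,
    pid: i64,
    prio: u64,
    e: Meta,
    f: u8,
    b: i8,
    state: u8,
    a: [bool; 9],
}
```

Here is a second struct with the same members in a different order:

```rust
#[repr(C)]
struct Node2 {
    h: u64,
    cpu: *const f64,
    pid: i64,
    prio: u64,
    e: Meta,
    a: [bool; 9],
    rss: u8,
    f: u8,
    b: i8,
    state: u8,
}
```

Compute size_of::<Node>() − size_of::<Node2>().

8

Meta: 0..4  gid  (4B, 4-aligned); 4..5  lock  (1B, 1-aligned); 5..6  uid  (1B, 1-aligned); 6..7  refcount  (1B, 1-aligned); 7..8  -- tail padding (1B); sizeof = 8, alignof = 4
0..1  rss  (1B, 1-aligned)
1..8  -- padding (7B)
8..16  h  (8B, 8-aligned)
16..24  cpu  (8B, 8-aligned)
24..32  pid  (8B, 8-aligned)
32..40  prio  (8B, 8-aligned)
40..48  e  (8B, 4-aligned)
48..49  f  (1B, 1-aligned)
49..50  b  (1B, 1-aligned)
50..51  state  (1B, 1-aligned)
51..60  a  (9B, 1-aligned)
60..64  -- tail padding (4B)
sizeof = 64, alignof = 8
— Node2 —
0..8  h  (8B, 8-aligned)
8..16  cpu  (8B, 8-aligned)
16..24  pid  (8B, 8-aligned)
24..32  prio  (8B, 8-aligned)
32..40  e  (8B, 4-aligned)
40..49  a  (9B, 1-aligned)
49..50  rss  (1B, 1-aligned)
50..51  f  (1B, 1-aligned)
51..52  b  (1B, 1-aligned)
52..53  state  (1B, 1-aligned)
53..56  -- tail padding (3B)
sizeof = 56, alignof = 8
64 − 56 = 8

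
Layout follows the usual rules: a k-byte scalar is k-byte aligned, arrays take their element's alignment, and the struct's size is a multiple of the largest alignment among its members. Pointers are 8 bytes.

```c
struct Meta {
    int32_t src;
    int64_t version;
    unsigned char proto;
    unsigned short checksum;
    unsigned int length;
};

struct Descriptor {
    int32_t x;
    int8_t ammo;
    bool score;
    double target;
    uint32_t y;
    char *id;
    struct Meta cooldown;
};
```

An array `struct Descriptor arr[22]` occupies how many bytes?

Meta: src at 0 (size 4, align 4) → ends 4; pad 4 to align 8 for version; version at 8 (size 8, align 8) → ends 16; proto at 16 (size 1, align 1) → ends 17; pad 1 to align 2 for checksum; checksum at 18 (size 2, align 2) → ends 20; length at 20 (size 4, align 4) → ends 24; total 24 bytes, alignment 8
x at 0 (size 4, align 4) → ends 4
ammo at 4 (size 1, align 1) → ends 5
score at 5 (size 1, align 1) → ends 6
pad 2 to align 8 for target
target at 8 (size 8, align 8) → ends 16
y at 16 (size 4, align 4) → ends 20
pad 4 to align 8 for id
id at 24 (size 8, align 8) → ends 32
cooldown at 32 (size 24, align 8) → ends 56
total 56 bytes, alignment 8
array of 22: 22 × 56 = 1232

1232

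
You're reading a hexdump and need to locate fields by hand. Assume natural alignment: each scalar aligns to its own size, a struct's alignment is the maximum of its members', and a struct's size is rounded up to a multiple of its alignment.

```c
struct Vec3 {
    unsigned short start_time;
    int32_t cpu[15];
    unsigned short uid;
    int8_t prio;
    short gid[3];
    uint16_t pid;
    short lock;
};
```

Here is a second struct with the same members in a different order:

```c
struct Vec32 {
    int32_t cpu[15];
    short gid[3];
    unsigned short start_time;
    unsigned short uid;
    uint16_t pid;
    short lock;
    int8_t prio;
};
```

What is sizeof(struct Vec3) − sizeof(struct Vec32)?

0..2  start_time  (2B, 2-aligned)
2..4  -- padding (2B)
4..64  cpu  (60B, 4-aligned)
64..66  uid  (2B, 2-aligned)
66..67  prio  (1B, 1-aligned)
67..68  -- padding (1B)
68..74  gid  (6B, 2-aligned)
74..76  pid  (2B, 2-aligned)
76..78  lock  (2B, 2-aligned)
78..80  -- tail padding (2B)
sizeof = 80, alignof = 4
— Vec32 —
0..60  cpu  (60B, 4-aligned)
60..66  gid  (6B, 2-aligned)
66..68  start_time  (2B, 2-aligned)
68..70  uid  (2B, 2-aligned)
70..72  pid  (2B, 2-aligned)
72..74  lock  (2B, 2-aligned)
74..75  prio  (1B, 1-aligned)
75..76  -- tail padding (1B)
sizeof = 76, alignof = 4
80 − 76 = 4

4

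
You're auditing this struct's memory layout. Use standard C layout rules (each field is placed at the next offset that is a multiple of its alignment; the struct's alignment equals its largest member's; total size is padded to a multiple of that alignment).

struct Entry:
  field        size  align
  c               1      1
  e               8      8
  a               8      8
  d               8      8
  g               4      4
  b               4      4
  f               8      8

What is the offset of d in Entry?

c at 0 (size 1, align 1) → ends 1
pad 7 to align 8 for e
e at 8 (size 8, align 8) → ends 16
a at 16 (size 8, align 8) → ends 24
d at 24 (size 8, align 8) → ends 32

24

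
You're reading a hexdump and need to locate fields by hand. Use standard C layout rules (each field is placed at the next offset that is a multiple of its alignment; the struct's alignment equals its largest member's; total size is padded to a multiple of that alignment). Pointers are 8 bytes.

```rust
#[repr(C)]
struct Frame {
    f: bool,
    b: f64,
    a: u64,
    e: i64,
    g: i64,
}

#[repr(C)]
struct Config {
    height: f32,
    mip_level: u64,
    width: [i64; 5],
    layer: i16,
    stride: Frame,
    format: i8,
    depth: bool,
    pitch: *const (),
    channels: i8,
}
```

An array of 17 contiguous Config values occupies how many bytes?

2176

Frame: 0..1  f  (1B, 1-aligned); 1..8  -- padding (7B); 8..16  b  (8B, 8-aligned); 16..24  a  (8B, 8-aligned); 24..32  e  (8B, 8-aligned); 32..40  g  (8B, 8-aligned); sizeof = 40, alignof = 8
0..4  height  (4B, 4-aligned)
4..8  -- padding (4B)
8..16  mip_level  (8B, 8-aligned)
16..56  width  (40B, 8-aligned)
56..58  layer  (2B, 2-aligned)
58..64  -- padding (6B)
64..104  stride  (40B, 8-aligned)
104..105  format  (1B, 1-aligned)
105..106  depth  (1B, 1-aligned)
106..112  -- padding (6B)
112..120  pitch  (8B, 8-aligned)
120..121  channels  (1B, 1-aligned)
121..128  -- tail padding (7B)
sizeof = 128, alignof = 8
array of 17: 17 × 128 = 2176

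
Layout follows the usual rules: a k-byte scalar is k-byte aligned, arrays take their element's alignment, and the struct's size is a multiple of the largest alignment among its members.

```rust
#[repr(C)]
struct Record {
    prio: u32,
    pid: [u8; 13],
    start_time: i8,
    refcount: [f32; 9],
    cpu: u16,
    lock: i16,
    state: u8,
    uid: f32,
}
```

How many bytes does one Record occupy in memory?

prio at 0 (size 4, align 4) → ends 4
pid at 4 (size 13, align 1) → ends 17
start_time at 17 (size 1, align 1) → ends 18
pad 2 to align 4 for refcount
refcount at 20 (size 36, align 4) → ends 56
cpu at 56 (size 2, align 2) → ends 58
lock at 58 (size 2, align 2) → ends 60
state at 60 (size 1, align 1) → ends 61
pad 3 to align 4 for uid
uid at 64 (size 4, align 4) → ends 68
total 68 bytes, alignment 4

68 bytes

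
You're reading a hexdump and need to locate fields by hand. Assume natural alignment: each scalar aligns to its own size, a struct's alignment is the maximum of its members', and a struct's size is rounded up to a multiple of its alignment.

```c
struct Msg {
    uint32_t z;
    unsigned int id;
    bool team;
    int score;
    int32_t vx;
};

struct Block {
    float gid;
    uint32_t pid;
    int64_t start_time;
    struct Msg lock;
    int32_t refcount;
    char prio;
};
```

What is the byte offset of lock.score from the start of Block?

28

Msg: 0..4  z  (4B, 4-aligned); 4..8  id  (4B, 4-aligned); 8..9  team  (1B, 1-aligned); 9..12  -- padding (3B); 12..16  score  (4B, 4-aligned); 16..20  vx  (4B, 4-aligned); sizeof = 20, alignof = 4
0..4  gid  (4B, 4-aligned)
4..8  pid  (4B, 4-aligned)
8..16  start_time  (8B, 8-aligned)
16..36  lock  (20B, 4-aligned)
within Msg: score at 12
16 + 12 = 28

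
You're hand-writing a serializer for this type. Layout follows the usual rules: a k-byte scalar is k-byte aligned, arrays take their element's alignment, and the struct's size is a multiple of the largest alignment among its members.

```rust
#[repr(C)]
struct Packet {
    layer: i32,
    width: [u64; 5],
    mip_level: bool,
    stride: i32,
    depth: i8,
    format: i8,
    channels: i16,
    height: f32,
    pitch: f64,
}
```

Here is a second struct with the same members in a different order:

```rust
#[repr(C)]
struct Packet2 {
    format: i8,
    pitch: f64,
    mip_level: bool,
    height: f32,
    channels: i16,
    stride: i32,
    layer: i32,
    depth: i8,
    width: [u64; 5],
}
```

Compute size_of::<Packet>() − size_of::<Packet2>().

-8

layer at 0 (size 4, align 4) → ends 4
pad 4 to align 8 for width
width at 8 (size 40, align 8) → ends 48
mip_level at 48 (size 1, align 1) → ends 49
pad 3 to align 4 for stride
stride at 52 (size 4, align 4) → ends 56
depth at 56 (size 1, align 1) → ends 57
format at 57 (size 1, align 1) → ends 58
channels at 58 (size 2, align 2) → ends 60
height at 60 (size 4, align 4) → ends 64
pitch at 64 (size 8, align 8) → ends 72
total 72 bytes, alignment 8
— Packet2 —
format at 0 (size 1, align 1) → ends 1
pad 7 to align 8 for pitch
pitch at 8 (size 8, align 8) → ends 16
mip_level at 16 (size 1, align 1) → ends 17
pad 3 to align 4 for height
height at 20 (size 4, align 4) → ends 24
channels at 24 (size 2, align 2) → ends 26
pad 2 to align 4 for stride
stride at 28 (size 4, align 4) → ends 32
layer at 32 (size 4, align 4) → ends 36
depth at 36 (size 1, align 1) → ends 37
pad 3 to align 8 for width
width at 40 (size 40, align 8) → ends 80
total 80 bytes, alignment 8
72 − 80 = -8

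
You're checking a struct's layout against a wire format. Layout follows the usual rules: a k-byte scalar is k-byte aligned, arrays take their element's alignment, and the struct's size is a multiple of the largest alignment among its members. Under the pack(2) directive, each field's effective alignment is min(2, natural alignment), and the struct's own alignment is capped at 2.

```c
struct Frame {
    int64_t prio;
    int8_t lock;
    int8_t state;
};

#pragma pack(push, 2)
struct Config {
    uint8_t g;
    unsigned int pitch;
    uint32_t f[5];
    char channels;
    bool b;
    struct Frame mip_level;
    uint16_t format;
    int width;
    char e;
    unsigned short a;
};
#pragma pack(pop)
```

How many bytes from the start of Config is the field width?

46

Frame: prio at 0 (size 8, align 8) → ends 8; lock at 8 (size 1, align 1) → ends 9; state at 9 (size 1, align 1) → ends 10; tail pad 6 to reach multiple of 8; total 16 bytes, alignment 8
g at 0 (size 1, align 1) → ends 1
pad 1 to align 2 for pitch
pitch at 2 (size 4, align 2) → ends 6
f at 6 (size 20, align 2) → ends 26
channels at 26 (size 1, align 1) → ends 27
b at 27 (size 1, align 1) → ends 28
mip_level at 28 (size 16, align 2) → ends 44
format at 44 (size 2, align 2) → ends 46
width at 46 (size 4, align 2) → ends 50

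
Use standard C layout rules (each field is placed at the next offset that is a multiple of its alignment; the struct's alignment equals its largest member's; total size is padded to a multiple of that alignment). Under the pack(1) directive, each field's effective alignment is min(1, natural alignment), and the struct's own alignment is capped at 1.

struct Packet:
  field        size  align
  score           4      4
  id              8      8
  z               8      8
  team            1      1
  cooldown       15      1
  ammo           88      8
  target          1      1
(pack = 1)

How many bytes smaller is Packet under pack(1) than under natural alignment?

11

natural layout:
  score at 0 (size 4, align 4) → ends 4
  pad 4 to align 8 for id
  id at 8 (size 8, align 8) → ends 16
  z at 16 (size 8, align 8) → ends 24
  team at 24 (size 1, align 1) → ends 25
  cooldown at 25 (size 15, align 1) → ends 40
  ammo at 40 (size 88, align 8) → ends 128
  target at 128 (size 1, align 1) → ends 129
  tail pad 7 to reach multiple of 8
  total 136 bytes, alignment 8
packed(1) layout:
  score at 0 (size 4, align 1) → ends 4
  id at 4 (size 8, align 1) → ends 12
  z at 12 (size 8, align 1) → ends 20
  team at 20 (size 1, align 1) → ends 21
  cooldown at 21 (size 15, align 1) → ends 36
  ammo at 36 (size 88, align 1) → ends 124
  target at 124 (size 1, align 1) → ends 125
  total 125 bytes, alignment 1
136 − 125 = 11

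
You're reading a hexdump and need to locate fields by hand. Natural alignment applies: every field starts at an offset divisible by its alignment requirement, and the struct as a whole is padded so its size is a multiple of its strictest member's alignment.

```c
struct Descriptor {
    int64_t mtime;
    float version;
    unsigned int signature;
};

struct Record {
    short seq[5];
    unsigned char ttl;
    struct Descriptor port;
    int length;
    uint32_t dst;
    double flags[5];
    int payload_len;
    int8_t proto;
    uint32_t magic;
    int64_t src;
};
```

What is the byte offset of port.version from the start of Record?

Descriptor: mtime at 0 (size 8, align 8) → ends 8; version at 8 (size 4, align 4) → ends 12; signature at 12 (size 4, align 4) → ends 16; total 16 bytes, alignment 8
seq at 0 (size 10, align 2) → ends 10
ttl at 10 (size 1, align 1) → ends 11
pad 5 to align 8 for port
port at 16 (size 16, align 8) → ends 32
within Descriptor: version at 8
16 + 8 = 24

24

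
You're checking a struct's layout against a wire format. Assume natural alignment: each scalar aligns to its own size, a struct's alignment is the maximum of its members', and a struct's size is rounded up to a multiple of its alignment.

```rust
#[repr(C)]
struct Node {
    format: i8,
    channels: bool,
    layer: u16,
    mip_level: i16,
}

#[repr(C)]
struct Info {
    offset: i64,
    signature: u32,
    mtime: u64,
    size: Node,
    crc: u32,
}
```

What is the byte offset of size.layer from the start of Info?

Node: format at 0 (size 1, align 1) → ends 1; channels at 1 (size 1, align 1) → ends 2; layer at 2 (size 2, align 2) → ends 4; mip_level at 4 (size 2, align 2) → ends 6; total 6 bytes, alignment 2
offset at 0 (size 8, align 8) → ends 8
signature at 8 (size 4, align 4) → ends 12
pad 4 to align 8 for mtime
mtime at 16 (size 8, align 8) → ends 24
size at 24 (size 6, align 2) → ends 30
within Node: layer at 2
24 + 2 = 26

26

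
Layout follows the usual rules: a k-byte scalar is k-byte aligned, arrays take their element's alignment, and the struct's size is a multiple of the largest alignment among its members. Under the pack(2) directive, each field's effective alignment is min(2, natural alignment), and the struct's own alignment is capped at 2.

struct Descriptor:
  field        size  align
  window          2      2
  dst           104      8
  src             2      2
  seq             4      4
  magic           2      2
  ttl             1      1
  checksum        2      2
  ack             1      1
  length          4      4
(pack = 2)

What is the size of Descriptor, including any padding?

@0: window [2B, align 2] → 2
@2: dst [104B, align 2] → 106
@106: src [2B, align 2] → 108
@108: seq [4B, align 2] → 112
@112: magic [2B, align 2] → 114
@114: ttl [1B, align 1] → 115
+1 pad (align 2)
@116: checksum [2B, align 2] → 118
@118: ack [1B, align 1] → 119
+1 pad (align 2)
@120: length [4B, align 2] → 124
size 124, align 2

124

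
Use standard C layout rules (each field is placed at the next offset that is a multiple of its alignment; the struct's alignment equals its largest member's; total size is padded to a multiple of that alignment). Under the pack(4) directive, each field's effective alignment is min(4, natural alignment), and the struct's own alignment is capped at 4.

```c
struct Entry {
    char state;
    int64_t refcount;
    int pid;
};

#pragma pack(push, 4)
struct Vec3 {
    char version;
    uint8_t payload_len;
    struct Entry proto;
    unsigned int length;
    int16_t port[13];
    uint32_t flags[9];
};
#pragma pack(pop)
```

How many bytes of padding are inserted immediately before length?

Entry: state at 0 (size 1, align 1) → ends 1; pad 7 to align 8 for refcount; refcount at 8 (size 8, align 8) → ends 16; pid at 16 (size 4, align 4) → ends 20; tail pad 4 to reach multiple of 8; total 24 bytes, alignment 8
version at 0 (size 1, align 1) → ends 1
payload_len at 1 (size 1, align 1) → ends 2
pad 2 to align 4 for proto
proto at 4 (size 24, align 4) → ends 28
length at 28 (size 4, align 4) → ends 32

0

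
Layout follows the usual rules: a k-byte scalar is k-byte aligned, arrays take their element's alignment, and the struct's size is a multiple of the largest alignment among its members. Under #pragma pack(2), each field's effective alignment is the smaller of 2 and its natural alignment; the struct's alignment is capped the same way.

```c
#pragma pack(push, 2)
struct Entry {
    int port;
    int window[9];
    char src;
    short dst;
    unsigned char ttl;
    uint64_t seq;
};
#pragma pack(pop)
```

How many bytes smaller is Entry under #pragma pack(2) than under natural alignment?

natural layout:
  @0: port [4B, align 4] → 4
  @4: window [36B, align 4] → 40
  @40: src [1B, align 1] → 41
  +1 pad (align 2)
  @42: dst [2B, align 2] → 44
  @44: ttl [1B, align 1] → 45
  +3 pad (align 8)
  @48: seq [8B, align 8] → 56
  size 56, align 8
packed(2) layout:
  @0: port [4B, align 2] → 4
  @4: window [36B, align 2] → 40
  @40: src [1B, align 1] → 41
  +1 pad (align 2)
  @42: dst [2B, align 2] → 44
  @44: ttl [1B, align 1] → 45
  +1 pad (align 2)
  @46: seq [8B, align 2] → 54
  size 54, align 2
56 − 54 = 2

2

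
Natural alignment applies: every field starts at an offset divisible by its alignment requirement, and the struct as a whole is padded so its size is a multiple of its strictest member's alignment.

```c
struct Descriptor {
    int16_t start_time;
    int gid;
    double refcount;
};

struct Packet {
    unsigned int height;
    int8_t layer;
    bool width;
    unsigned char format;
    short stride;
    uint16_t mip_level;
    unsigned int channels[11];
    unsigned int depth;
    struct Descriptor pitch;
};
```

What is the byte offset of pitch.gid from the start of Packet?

Descriptor: start_time at 0 (size 2, align 2) → ends 2; pad 2 to align 4 for gid; gid at 4 (size 4, align 4) → ends 8; refcount at 8 (size 8, align 8) → ends 16; total 16 bytes, alignment 8
height at 0 (size 4, align 4) → ends 4
layer at 4 (size 1, align 1) → ends 5
width at 5 (size 1, align 1) → ends 6
format at 6 (size 1, align 1) → ends 7
pad 1 to align 2 for stride
stride at 8 (size 2, align 2) → ends 10
mip_level at 10 (size 2, align 2) → ends 12
channels at 12 (size 44, align 4) → ends 56
depth at 56 (size 4, align 4) → ends 60
pad 4 to align 8 for pitch
pitch at 64 (size 16, align 8) → ends 80
within Descriptor: gid at 4
64 + 4 = 68

68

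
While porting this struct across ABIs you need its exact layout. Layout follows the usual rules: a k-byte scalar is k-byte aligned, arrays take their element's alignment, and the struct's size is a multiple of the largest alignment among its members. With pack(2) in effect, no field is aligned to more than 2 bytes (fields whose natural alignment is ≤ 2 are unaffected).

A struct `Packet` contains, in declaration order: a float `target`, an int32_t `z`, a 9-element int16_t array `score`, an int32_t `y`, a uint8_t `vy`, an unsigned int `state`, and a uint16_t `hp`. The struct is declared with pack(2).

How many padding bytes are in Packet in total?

@0: target [4B, align 2] → 4
@4: z [4B, align 2] → 8
@8: score [18B, align 2] → 26
@26: y [4B, align 2] → 30
@30: vy [1B, align 1] → 31
+1 pad (align 2)
@32: state [4B, align 2] → 36
@36: hp [2B, align 2] → 38
size 38, align 2
data bytes 37, size 38 → padding 1

1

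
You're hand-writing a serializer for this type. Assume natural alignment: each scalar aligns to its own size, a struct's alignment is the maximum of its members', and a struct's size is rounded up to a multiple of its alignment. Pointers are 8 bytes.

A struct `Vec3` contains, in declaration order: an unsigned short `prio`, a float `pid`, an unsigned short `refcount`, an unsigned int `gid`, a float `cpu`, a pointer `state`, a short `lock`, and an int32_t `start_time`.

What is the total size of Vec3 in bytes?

40

@0: prio [2B, align 2] → 2
+2 pad (align 4)
@4: pid [4B, align 4] → 8
@8: refcount [2B, align 2] → 10
+2 pad (align 4)
@12: gid [4B, align 4] → 16
@16: cpu [4B, align 4] → 20
+4 pad (align 8)
@24: state [8B, align 8] → 32
@32: lock [2B, align 2] → 34
+2 pad (align 4)
@36: start_time [4B, align 4] → 40
size 40, align 8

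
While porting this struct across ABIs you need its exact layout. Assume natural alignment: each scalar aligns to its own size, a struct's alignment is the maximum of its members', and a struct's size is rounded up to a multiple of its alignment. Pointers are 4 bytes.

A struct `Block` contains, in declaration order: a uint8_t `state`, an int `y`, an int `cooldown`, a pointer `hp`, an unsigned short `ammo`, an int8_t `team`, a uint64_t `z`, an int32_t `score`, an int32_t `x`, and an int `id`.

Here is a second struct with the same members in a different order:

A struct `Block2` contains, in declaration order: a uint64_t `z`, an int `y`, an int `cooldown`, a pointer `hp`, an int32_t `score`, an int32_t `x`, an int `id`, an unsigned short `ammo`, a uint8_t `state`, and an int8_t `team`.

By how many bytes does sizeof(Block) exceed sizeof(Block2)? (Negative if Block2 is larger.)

8

@0: state [1B, align 1] → 1
+3 pad (align 4)
@4: y [4B, align 4] → 8
@8: cooldown [4B, align 4] → 12
@12: hp [4B, align 4] → 16
@16: ammo [2B, align 2] → 18
@18: team [1B, align 1] → 19
+5 pad (align 8)
@24: z [8B, align 8] → 32
@32: score [4B, align 4] → 36
@36: x [4B, align 4] → 40
@40: id [4B, align 4] → 44
+4 tail pad (align 8)
size 48, align 8
— Block2 —
@0: z [8B, align 8] → 8
@8: y [4B, align 4] → 12
@12: cooldown [4B, align 4] → 16
@16: hp [4B, align 4] → 20
@20: score [4B, align 4] → 24
@24: x [4B, align 4] → 28
@28: id [4B, align 4] → 32
@32: ammo [2B, align 2] → 34
@34: state [1B, align 1] → 35
@35: team [1B, align 1] → 36
+4 tail pad (align 8)
size 40, align 8
48 − 40 = 8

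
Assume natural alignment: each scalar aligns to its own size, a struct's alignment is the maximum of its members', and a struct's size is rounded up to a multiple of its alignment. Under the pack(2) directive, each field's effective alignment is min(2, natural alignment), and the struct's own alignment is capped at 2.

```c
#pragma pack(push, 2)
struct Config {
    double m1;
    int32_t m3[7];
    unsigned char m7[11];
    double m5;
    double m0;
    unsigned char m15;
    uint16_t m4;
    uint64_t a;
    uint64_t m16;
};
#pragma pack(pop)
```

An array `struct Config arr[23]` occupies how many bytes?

m1 at 0 (size 8, align 2) → ends 8
m3 at 8 (size 28, align 2) → ends 36
m7 at 36 (size 11, align 1) → ends 47
pad 1 to align 2 for m5
m5 at 48 (size 8, align 2) → ends 56
m0 at 56 (size 8, align 2) → ends 64
m15 at 64 (size 1, align 1) → ends 65
pad 1 to align 2 for m4
m4 at 66 (size 2, align 2) → ends 68
a at 68 (size 8, align 2) → ends 76
m16 at 76 (size 8, align 2) → ends 84
total 84 bytes, alignment 2
array of 23: 23 × 84 = 1932

1932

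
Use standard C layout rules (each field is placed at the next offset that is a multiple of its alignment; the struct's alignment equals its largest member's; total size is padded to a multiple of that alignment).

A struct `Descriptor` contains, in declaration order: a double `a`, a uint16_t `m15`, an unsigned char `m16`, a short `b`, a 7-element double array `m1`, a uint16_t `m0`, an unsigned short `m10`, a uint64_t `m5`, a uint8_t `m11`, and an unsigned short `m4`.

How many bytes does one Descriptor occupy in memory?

96

@0: a [8B, align 8] → 8
@8: m15 [2B, align 2] → 10
@10: m16 [1B, align 1] → 11
+1 pad (align 2)
@12: b [2B, align 2] → 14
+2 pad (align 8)
@16: m1 [56B, align 8] → 72
@72: m0 [2B, align 2] → 74
@74: m10 [2B, align 2] → 76
+4 pad (align 8)
@80: m5 [8B, align 8] → 88
@88: m11 [1B, align 1] → 89
+1 pad (align 2)
@90: m4 [2B, align 2] → 92
+4 tail pad (align 8)
size 96, align 8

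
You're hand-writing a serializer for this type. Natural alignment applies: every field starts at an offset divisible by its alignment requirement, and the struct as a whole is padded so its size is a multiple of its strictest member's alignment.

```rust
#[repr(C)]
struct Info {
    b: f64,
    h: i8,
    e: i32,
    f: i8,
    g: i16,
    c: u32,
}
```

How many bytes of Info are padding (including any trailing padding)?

0..8  b  (8B, 8-aligned)
8..9  h  (1B, 1-aligned)
9..12  -- padding (3B)
12..16  e  (4B, 4-aligned)
16..17  f  (1B, 1-aligned)
17..18  -- padding (1B)
18..20  g  (2B, 2-aligned)
20..24  c  (4B, 4-aligned)
sizeof = 24, alignof = 8
data bytes 20, size 24 → padding 4

4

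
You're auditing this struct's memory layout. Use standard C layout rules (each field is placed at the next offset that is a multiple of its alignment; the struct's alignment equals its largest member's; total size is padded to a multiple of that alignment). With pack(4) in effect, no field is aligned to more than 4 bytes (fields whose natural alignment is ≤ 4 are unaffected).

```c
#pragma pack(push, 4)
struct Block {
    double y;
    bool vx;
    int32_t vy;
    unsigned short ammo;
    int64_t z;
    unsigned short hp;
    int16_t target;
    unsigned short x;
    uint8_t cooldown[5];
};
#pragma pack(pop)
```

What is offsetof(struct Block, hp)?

0..8  y  (8B, 4-aligned)
8..9  vx  (1B, 1-aligned)
9..12  -- padding (3B)
12..16  vy  (4B, 4-aligned)
16..18  ammo  (2B, 2-aligned)
18..20  -- padding (2B)
20..28  z  (8B, 4-aligned)
28..30  hp  (2B, 2-aligned)

28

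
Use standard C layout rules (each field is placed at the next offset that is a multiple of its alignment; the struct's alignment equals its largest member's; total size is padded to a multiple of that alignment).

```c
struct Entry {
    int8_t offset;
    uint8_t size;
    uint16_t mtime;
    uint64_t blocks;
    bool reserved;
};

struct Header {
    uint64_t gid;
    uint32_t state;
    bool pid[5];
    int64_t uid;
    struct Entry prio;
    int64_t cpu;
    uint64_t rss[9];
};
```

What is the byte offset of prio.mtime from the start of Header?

Entry: 0..1  offset  (1B, 1-aligned); 1..2  size  (1B, 1-aligned); 2..4  mtime  (2B, 2-aligned); 4..8  -- padding (4B); 8..16  blocks  (8B, 8-aligned); 16..17  reserved  (1B, 1-aligned); 17..24  -- tail padding (7B); sizeof = 24, alignof = 8
0..8  gid  (8B, 8-aligned)
8..12  state  (4B, 4-aligned)
12..17  pid  (5B, 1-aligned)
17..24  -- padding (7B)
24..32  uid  (8B, 8-aligned)
32..56  prio  (24B, 8-aligned)
within Entry: mtime at 2
32 + 2 = 34

34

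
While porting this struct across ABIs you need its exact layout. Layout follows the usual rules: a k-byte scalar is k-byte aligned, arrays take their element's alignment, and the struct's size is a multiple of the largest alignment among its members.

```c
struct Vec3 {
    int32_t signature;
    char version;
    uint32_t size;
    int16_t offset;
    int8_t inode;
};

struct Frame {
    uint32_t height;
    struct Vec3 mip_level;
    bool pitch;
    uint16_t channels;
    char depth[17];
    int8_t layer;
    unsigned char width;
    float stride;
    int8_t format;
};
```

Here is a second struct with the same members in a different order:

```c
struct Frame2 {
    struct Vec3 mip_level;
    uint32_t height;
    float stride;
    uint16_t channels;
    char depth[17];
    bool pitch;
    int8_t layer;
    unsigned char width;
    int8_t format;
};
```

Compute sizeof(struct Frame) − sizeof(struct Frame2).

Vec3: signature at 0 (size 4, align 4) → ends 4; version at 4 (size 1, align 1) → ends 5; pad 3 to align 4 for size; size at 8 (size 4, align 4) → ends 12; offset at 12 (size 2, align 2) → ends 14; inode at 14 (size 1, align 1) → ends 15; tail pad 1 to reach multiple of 4; total 16 bytes, alignment 4
height at 0 (size 4, align 4) → ends 4
mip_level at 4 (size 16, align 4) → ends 20
pitch at 20 (size 1, align 1) → ends 21
pad 1 to align 2 for channels
channels at 22 (size 2, align 2) → ends 24
depth at 24 (size 17, align 1) → ends 41
layer at 41 (size 1, align 1) → ends 42
width at 42 (size 1, align 1) → ends 43
pad 1 to align 4 for stride
stride at 44 (size 4, align 4) → ends 48
format at 48 (size 1, align 1) → ends 49
tail pad 3 to reach multiple of 4
total 52 bytes, alignment 4
— Frame2 —
mip_level at 0 (size 16, align 4) → ends 16
height at 16 (size 4, align 4) → ends 20
stride at 20 (size 4, align 4) → ends 24
channels at 24 (size 2, align 2) → ends 26
depth at 26 (size 17, align 1) → ends 43
pitch at 43 (size 1, align 1) → ends 44
layer at 44 (size 1, align 1) → ends 45
width at 45 (size 1, align 1) → ends 46
format at 46 (size 1, align 1) → ends 47
tail pad 1 to reach multiple of 4
total 48 bytes, alignment 4
52 − 48 = 4

4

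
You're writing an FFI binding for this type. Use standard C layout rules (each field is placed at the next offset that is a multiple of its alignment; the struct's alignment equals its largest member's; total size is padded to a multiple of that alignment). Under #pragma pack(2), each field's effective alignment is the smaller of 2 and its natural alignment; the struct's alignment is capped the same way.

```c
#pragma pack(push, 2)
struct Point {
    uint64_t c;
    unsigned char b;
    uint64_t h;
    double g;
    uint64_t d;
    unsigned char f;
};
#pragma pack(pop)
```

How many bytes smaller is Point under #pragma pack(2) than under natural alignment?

natural layout:
  @0: c [8B, align 8] → 8
  @8: b [1B, align 1] → 9
  +7 pad (align 8)
  @16: h [8B, align 8] → 24
  @24: g [8B, align 8] → 32
  @32: d [8B, align 8] → 40
  @40: f [1B, align 1] → 41
  +7 tail pad (align 8)
  size 48, align 8
packed(2) layout:
  @0: c [8B, align 2] → 8
  @8: b [1B, align 1] → 9
  +1 pad (align 2)
  @10: h [8B, align 2] → 18
  @18: g [8B, align 2] → 26
  @26: d [8B, align 2] → 34
  @34: f [1B, align 1] → 35
  +1 tail pad (align 2)
  size 36, align 2
48 − 36 = 12

12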